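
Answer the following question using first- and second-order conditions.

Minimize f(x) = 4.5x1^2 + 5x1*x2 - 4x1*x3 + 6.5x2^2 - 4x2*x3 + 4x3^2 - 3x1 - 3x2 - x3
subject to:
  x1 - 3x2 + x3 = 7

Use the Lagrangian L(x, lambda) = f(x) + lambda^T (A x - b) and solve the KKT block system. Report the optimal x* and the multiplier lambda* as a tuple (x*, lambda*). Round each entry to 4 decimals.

Form the Lagrangian:
  L(x, lambda) = (1/2) x^T Q x + c^T x + lambda^T (A x - b)
Stationarity (grad_x L = 0): Q x + c + A^T lambda = 0.
Primal feasibility: A x = b.

This gives the KKT block system:
  [ Q   A^T ] [ x     ]   [-c ]
  [ A    0  ] [ lambda ] = [ b ]

Solving the linear system:
  x*      = (2.0452, -1.2915, 1.0804)
  lambda* = (-4.6281)
  f(x*)   = 14.5276

x* = (2.0452, -1.2915, 1.0804), lambda* = (-4.6281)


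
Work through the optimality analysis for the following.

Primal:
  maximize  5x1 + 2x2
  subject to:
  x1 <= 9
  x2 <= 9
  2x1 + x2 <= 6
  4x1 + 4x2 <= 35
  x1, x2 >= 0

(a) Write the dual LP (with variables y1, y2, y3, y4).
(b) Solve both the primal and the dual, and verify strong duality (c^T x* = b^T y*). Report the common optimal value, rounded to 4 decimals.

The standard primal-dual pair for 'max c^T x s.t. A x <= b, x >= 0' is:
  Dual:  min b^T y  s.t.  A^T y >= c,  y >= 0.

So the dual LP is:
  minimize  9y1 + 9y2 + 6y3 + 35y4
  subject to:
    y1 + 2y3 + 4y4 >= 5
    y2 + y3 + 4y4 >= 2
    y1, y2, y3, y4 >= 0

Solving the primal: x* = (3, 0).
  primal value c^T x* = 15.
Solving the dual: y* = (0, 0, 2.5, 0).
  dual value b^T y* = 15.
Strong duality: c^T x* = b^T y*. Confirmed.

15


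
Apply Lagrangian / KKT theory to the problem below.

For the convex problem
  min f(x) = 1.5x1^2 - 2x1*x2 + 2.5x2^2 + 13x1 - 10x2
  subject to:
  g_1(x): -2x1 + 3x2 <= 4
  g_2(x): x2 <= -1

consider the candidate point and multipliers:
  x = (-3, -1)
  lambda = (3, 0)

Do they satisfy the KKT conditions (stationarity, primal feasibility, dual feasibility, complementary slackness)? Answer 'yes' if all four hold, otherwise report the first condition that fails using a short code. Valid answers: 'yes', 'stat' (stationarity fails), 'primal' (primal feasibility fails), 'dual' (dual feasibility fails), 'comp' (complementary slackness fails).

Gradient of f: grad f(x) = Q x + c = (6, -9)
Constraint values g_i(x) = a_i^T x - b_i:
  g_1((-3, -1)) = -1
  g_2((-3, -1)) = 0
Stationarity residual: grad f(x) + sum_i lambda_i a_i = (0, 0)
  -> stationarity OK
Primal feasibility (all g_i <= 0): OK
Dual feasibility (all lambda_i >= 0): OK
Complementary slackness (lambda_i * g_i(x) = 0 for all i): FAILS

Verdict: the first failing condition is complementary_slackness -> comp.

comp


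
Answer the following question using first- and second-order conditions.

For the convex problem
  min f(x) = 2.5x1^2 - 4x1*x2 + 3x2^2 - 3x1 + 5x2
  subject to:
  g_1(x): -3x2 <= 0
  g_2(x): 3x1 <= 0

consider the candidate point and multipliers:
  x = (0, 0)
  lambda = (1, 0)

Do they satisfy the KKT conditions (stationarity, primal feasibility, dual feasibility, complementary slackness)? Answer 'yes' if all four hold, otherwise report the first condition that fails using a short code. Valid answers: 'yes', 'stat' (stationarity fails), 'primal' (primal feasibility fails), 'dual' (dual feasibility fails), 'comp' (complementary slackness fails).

Gradient of f: grad f(x) = Q x + c = (-3, 5)
Constraint values g_i(x) = a_i^T x - b_i:
  g_1((0, 0)) = 0
  g_2((0, 0)) = 0
Stationarity residual: grad f(x) + sum_i lambda_i a_i = (-3, 2)
  -> stationarity FAILS
Primal feasibility (all g_i <= 0): OK
Dual feasibility (all lambda_i >= 0): OK
Complementary slackness (lambda_i * g_i(x) = 0 for all i): OK

Verdict: the first failing condition is stationarity -> stat.

stat


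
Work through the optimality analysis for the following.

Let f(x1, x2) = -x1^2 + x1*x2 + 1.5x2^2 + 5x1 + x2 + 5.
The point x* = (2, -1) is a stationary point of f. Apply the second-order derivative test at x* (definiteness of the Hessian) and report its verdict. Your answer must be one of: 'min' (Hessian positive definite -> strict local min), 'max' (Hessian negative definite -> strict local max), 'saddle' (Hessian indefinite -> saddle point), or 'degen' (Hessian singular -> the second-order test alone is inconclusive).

Compute the Hessian H = grad^2 f:
  H = [[-2, 1], [1, 3]]
Verify stationarity: grad f(x*) = H x* + g = (0, 0).
Eigenvalues of H: -2.1926, 3.1926.
Eigenvalues have mixed signs, so H is indefinite -> x* is a saddle point.

saddle


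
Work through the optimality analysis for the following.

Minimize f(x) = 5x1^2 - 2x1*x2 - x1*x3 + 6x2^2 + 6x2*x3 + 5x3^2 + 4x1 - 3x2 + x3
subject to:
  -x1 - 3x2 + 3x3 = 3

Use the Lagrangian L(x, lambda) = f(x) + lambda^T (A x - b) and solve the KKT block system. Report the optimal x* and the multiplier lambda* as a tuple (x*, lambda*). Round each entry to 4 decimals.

Form the Lagrangian:
  L(x, lambda) = (1/2) x^T Q x + c^T x + lambda^T (A x - b)
Stationarity (grad_x L = 0): Q x + c + A^T lambda = 0.
Primal feasibility: A x = b.

This gives the KKT block system:
  [ Q   A^T ] [ x     ]   [-c ]
  [ A    0  ] [ lambda ] = [ b ]

Solving the linear system:
  x*      = (-0.5548, -0.3737, 0.4414)
  lambda* = (-1.2421)
  f(x*)   = 1.5348

x* = (-0.5548, -0.3737, 0.4414), lambda* = (-1.2421)


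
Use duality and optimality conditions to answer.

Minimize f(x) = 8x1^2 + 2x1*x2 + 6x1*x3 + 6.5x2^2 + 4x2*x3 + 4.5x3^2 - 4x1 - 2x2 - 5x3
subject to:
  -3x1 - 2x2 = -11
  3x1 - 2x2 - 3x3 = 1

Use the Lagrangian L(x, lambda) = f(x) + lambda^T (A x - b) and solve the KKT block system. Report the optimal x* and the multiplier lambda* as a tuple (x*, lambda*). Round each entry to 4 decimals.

Form the Lagrangian:
  L(x, lambda) = (1/2) x^T Q x + c^T x + lambda^T (A x - b)
Stationarity (grad_x L = 0): Q x + c + A^T lambda = 0.
Primal feasibility: A x = b.

This gives the KKT block system:
  [ Q   A^T ] [ x     ]   [-c ]
  [ A    0  ] [ lambda ] = [ b ]

Solving the linear system:
  x*      = (1.7973, 2.804, -0.4053)
  lambda* = (13.7619, 4.4507)
  f(x*)   = 68.0797

x* = (1.7973, 2.804, -0.4053), lambda* = (13.7619, 4.4507)


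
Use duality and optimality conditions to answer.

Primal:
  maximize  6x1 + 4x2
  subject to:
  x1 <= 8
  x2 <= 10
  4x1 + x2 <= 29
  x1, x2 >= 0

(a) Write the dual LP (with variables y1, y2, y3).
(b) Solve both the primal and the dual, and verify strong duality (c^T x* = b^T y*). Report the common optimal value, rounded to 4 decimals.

The standard primal-dual pair for 'max c^T x s.t. A x <= b, x >= 0' is:
  Dual:  min b^T y  s.t.  A^T y >= c,  y >= 0.

So the dual LP is:
  minimize  8y1 + 10y2 + 29y3
  subject to:
    y1 + 4y3 >= 6
    y2 + y3 >= 4
    y1, y2, y3 >= 0

Solving the primal: x* = (4.75, 10).
  primal value c^T x* = 68.5.
Solving the dual: y* = (0, 2.5, 1.5).
  dual value b^T y* = 68.5.
Strong duality: c^T x* = b^T y*. Confirmed.

68.5


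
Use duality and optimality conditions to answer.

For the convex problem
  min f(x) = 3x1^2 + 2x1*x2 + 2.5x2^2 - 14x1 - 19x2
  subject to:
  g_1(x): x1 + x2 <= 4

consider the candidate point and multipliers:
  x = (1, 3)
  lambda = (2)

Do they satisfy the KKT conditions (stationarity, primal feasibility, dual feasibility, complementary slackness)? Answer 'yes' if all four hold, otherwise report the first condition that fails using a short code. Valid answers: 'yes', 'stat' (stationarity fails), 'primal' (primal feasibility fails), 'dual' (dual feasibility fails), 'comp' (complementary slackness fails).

Gradient of f: grad f(x) = Q x + c = (-2, -2)
Constraint values g_i(x) = a_i^T x - b_i:
  g_1((1, 3)) = 0
Stationarity residual: grad f(x) + sum_i lambda_i a_i = (0, 0)
  -> stationarity OK
Primal feasibility (all g_i <= 0): OK
Dual feasibility (all lambda_i >= 0): OK
Complementary slackness (lambda_i * g_i(x) = 0 for all i): OK

Verdict: yes, KKT holds.

yes


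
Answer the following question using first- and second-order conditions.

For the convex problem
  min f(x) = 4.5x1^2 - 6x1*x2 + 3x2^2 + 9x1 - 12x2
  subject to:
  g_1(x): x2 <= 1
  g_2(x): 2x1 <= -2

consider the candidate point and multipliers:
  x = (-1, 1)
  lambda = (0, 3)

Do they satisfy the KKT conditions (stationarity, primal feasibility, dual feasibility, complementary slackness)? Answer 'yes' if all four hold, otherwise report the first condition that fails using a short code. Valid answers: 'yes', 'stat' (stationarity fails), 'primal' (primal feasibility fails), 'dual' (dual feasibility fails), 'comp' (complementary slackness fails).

Gradient of f: grad f(x) = Q x + c = (-6, 0)
Constraint values g_i(x) = a_i^T x - b_i:
  g_1((-1, 1)) = 0
  g_2((-1, 1)) = 0
Stationarity residual: grad f(x) + sum_i lambda_i a_i = (0, 0)
  -> stationarity OK
Primal feasibility (all g_i <= 0): OK
Dual feasibility (all lambda_i >= 0): OK
Complementary slackness (lambda_i * g_i(x) = 0 for all i): OK

Verdict: yes, KKT holds.

yes


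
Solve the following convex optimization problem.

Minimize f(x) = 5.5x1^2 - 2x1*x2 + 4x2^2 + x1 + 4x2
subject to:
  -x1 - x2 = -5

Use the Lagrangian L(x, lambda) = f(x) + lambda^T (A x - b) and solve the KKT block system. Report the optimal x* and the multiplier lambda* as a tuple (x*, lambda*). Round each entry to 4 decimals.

Form the Lagrangian:
  L(x, lambda) = (1/2) x^T Q x + c^T x + lambda^T (A x - b)
Stationarity (grad_x L = 0): Q x + c + A^T lambda = 0.
Primal feasibility: A x = b.

This gives the KKT block system:
  [ Q   A^T ] [ x     ]   [-c ]
  [ A    0  ] [ lambda ] = [ b ]

Solving the linear system:
  x*      = (2.3043, 2.6957)
  lambda* = (20.9565)
  f(x*)   = 58.9348

x* = (2.3043, 2.6957), lambda* = (20.9565)


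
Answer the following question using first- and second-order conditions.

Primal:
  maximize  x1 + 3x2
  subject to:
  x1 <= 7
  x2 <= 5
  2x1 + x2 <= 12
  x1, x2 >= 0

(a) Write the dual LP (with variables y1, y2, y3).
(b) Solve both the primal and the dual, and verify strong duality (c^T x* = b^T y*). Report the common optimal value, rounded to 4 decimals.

The standard primal-dual pair for 'max c^T x s.t. A x <= b, x >= 0' is:
  Dual:  min b^T y  s.t.  A^T y >= c,  y >= 0.

So the dual LP is:
  minimize  7y1 + 5y2 + 12y3
  subject to:
    y1 + 2y3 >= 1
    y2 + y3 >= 3
    y1, y2, y3 >= 0

Solving the primal: x* = (3.5, 5).
  primal value c^T x* = 18.5.
Solving the dual: y* = (0, 2.5, 0.5).
  dual value b^T y* = 18.5.
Strong duality: c^T x* = b^T y*. Confirmed.

18.5


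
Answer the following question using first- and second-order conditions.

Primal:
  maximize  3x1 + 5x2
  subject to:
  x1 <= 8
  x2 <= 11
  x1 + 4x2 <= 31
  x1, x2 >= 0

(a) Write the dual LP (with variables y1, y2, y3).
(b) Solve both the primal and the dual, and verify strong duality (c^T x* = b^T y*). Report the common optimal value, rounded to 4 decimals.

The standard primal-dual pair for 'max c^T x s.t. A x <= b, x >= 0' is:
  Dual:  min b^T y  s.t.  A^T y >= c,  y >= 0.

So the dual LP is:
  minimize  8y1 + 11y2 + 31y3
  subject to:
    y1 + y3 >= 3
    y2 + 4y3 >= 5
    y1, y2, y3 >= 0

Solving the primal: x* = (8, 5.75).
  primal value c^T x* = 52.75.
Solving the dual: y* = (1.75, 0, 1.25).
  dual value b^T y* = 52.75.
Strong duality: c^T x* = b^T y*. Confirmed.

52.75


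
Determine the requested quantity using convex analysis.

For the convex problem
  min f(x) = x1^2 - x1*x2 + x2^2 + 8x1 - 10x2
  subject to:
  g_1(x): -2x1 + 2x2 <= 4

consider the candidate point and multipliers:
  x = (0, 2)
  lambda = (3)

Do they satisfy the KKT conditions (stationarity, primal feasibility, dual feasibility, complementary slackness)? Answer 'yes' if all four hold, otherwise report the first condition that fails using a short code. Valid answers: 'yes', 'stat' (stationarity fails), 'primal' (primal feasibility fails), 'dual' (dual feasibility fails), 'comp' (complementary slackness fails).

Gradient of f: grad f(x) = Q x + c = (6, -6)
Constraint values g_i(x) = a_i^T x - b_i:
  g_1((0, 2)) = 0
Stationarity residual: grad f(x) + sum_i lambda_i a_i = (0, 0)
  -> stationarity OK
Primal feasibility (all g_i <= 0): OK
Dual feasibility (all lambda_i >= 0): OK
Complementary slackness (lambda_i * g_i(x) = 0 for all i): OK

Verdict: yes, KKT holds.

yes


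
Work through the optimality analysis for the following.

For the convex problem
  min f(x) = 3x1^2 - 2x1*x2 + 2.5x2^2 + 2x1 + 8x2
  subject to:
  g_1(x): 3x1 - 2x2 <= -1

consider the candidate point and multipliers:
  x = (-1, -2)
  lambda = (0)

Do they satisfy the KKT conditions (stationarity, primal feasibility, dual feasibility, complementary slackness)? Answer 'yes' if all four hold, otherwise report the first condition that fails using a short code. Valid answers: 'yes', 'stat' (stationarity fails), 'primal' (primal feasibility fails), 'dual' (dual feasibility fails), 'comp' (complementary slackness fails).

Gradient of f: grad f(x) = Q x + c = (0, 0)
Constraint values g_i(x) = a_i^T x - b_i:
  g_1((-1, -2)) = 2
Stationarity residual: grad f(x) + sum_i lambda_i a_i = (0, 0)
  -> stationarity OK
Primal feasibility (all g_i <= 0): FAILS
Dual feasibility (all lambda_i >= 0): OK
Complementary slackness (lambda_i * g_i(x) = 0 for all i): OK

Verdict: the first failing condition is primal_feasibility -> primal.

primal


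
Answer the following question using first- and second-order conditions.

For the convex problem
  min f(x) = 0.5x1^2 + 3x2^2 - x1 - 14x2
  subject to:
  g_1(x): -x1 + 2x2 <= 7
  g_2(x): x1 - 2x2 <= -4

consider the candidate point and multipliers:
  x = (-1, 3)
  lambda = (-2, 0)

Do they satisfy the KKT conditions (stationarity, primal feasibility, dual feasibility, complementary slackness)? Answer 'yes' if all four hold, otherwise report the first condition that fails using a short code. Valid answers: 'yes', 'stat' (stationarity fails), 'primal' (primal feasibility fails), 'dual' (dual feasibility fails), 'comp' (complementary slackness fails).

Gradient of f: grad f(x) = Q x + c = (-2, 4)
Constraint values g_i(x) = a_i^T x - b_i:
  g_1((-1, 3)) = 0
  g_2((-1, 3)) = -3
Stationarity residual: grad f(x) + sum_i lambda_i a_i = (0, 0)
  -> stationarity OK
Primal feasibility (all g_i <= 0): OK
Dual feasibility (all lambda_i >= 0): FAILS
Complementary slackness (lambda_i * g_i(x) = 0 for all i): OK

Verdict: the first failing condition is dual_feasibility -> dual.

dual


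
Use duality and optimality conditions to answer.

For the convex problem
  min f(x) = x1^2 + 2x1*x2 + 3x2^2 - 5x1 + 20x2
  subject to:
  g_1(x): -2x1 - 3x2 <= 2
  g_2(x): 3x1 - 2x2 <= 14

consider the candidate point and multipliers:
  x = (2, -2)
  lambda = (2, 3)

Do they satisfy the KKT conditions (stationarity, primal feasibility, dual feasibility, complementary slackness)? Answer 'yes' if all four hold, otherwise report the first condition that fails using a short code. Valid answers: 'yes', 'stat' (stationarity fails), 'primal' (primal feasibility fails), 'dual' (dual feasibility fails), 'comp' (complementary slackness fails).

Gradient of f: grad f(x) = Q x + c = (-5, 12)
Constraint values g_i(x) = a_i^T x - b_i:
  g_1((2, -2)) = 0
  g_2((2, -2)) = -4
Stationarity residual: grad f(x) + sum_i lambda_i a_i = (0, 0)
  -> stationarity OK
Primal feasibility (all g_i <= 0): OK
Dual feasibility (all lambda_i >= 0): OK
Complementary slackness (lambda_i * g_i(x) = 0 for all i): FAILS

Verdict: the first failing condition is complementary_slackness -> comp.

comp


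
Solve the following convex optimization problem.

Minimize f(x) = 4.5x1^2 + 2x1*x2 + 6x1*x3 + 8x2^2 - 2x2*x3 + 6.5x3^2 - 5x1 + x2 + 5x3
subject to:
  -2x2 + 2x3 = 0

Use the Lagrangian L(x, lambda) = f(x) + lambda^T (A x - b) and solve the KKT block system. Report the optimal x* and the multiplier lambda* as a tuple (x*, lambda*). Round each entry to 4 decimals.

Form the Lagrangian:
  L(x, lambda) = (1/2) x^T Q x + c^T x + lambda^T (A x - b)
Stationarity (grad_x L = 0): Q x + c + A^T lambda = 0.
Primal feasibility: A x = b.

This gives the KKT block system:
  [ Q   A^T ] [ x     ]   [-c ]
  [ A    0  ] [ lambda ] = [ b ]

Solving the linear system:
  x*      = (1.0745, -0.5839, -0.5839)
  lambda* = (-2.5124)
  f(x*)   = -4.4379

x* = (1.0745, -0.5839, -0.5839), lambda* = (-2.5124)


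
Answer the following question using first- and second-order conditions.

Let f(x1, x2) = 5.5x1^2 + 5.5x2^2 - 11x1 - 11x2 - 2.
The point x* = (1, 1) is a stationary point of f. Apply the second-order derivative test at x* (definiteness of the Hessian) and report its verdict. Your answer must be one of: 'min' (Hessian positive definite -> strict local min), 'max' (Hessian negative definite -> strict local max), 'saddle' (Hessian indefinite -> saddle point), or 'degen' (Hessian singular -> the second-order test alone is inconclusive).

Compute the Hessian H = grad^2 f:
  H = [[11, 0], [0, 11]]
Verify stationarity: grad f(x*) = H x* + g = (0, 0).
Eigenvalues of H: 11, 11.
Both eigenvalues > 0, so H is positive definite -> x* is a strict local min.

min


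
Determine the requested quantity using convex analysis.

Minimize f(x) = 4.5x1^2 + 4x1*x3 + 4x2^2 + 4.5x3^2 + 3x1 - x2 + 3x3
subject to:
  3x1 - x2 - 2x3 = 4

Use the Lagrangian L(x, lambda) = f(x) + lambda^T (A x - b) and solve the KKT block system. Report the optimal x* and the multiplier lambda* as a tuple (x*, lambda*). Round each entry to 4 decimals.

Form the Lagrangian:
  L(x, lambda) = (1/2) x^T Q x + c^T x + lambda^T (A x - b)
Stationarity (grad_x L = 0): Q x + c + A^T lambda = 0.
Primal feasibility: A x = b.

This gives the KKT block system:
  [ Q   A^T ] [ x     ]   [-c ]
  [ A    0  ] [ lambda ] = [ b ]

Solving the linear system:
  x*      = (0.6498, -0.0794, -0.9856)
  lambda* = (-1.6354)
  f(x*)   = 2.8069

x* = (0.6498, -0.0794, -0.9856), lambda* = (-1.6354)


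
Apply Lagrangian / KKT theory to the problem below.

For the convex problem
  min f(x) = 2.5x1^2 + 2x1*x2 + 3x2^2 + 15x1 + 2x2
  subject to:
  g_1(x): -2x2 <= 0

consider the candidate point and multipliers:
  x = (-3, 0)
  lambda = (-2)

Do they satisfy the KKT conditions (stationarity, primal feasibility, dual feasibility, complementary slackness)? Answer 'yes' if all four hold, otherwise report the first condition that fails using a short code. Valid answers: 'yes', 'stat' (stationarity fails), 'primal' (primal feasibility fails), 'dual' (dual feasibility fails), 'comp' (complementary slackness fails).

Gradient of f: grad f(x) = Q x + c = (0, -4)
Constraint values g_i(x) = a_i^T x - b_i:
  g_1((-3, 0)) = 0
Stationarity residual: grad f(x) + sum_i lambda_i a_i = (0, 0)
  -> stationarity OK
Primal feasibility (all g_i <= 0): OK
Dual feasibility (all lambda_i >= 0): FAILS
Complementary slackness (lambda_i * g_i(x) = 0 for all i): OK

Verdict: the first failing condition is dual_feasibility -> dual.

dual


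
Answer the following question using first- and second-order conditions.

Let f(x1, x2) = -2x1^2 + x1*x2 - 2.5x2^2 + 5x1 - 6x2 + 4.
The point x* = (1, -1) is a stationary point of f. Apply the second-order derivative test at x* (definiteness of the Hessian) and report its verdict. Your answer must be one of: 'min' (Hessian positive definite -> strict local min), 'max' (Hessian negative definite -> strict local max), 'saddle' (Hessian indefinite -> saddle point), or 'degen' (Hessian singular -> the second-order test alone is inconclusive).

Compute the Hessian H = grad^2 f:
  H = [[-4, 1], [1, -5]]
Verify stationarity: grad f(x*) = H x* + g = (0, 0).
Eigenvalues of H: -5.618, -3.382.
Both eigenvalues < 0, so H is negative definite -> x* is a strict local max.

max


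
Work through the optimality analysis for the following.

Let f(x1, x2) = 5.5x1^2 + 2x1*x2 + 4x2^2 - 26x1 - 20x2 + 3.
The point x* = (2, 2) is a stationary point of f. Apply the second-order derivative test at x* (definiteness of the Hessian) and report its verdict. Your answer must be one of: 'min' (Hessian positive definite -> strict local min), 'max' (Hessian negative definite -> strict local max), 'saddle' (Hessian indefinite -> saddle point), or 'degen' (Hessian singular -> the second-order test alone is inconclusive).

Compute the Hessian H = grad^2 f:
  H = [[11, 2], [2, 8]]
Verify stationarity: grad f(x*) = H x* + g = (0, 0).
Eigenvalues of H: 7, 12.
Both eigenvalues > 0, so H is positive definite -> x* is a strict local min.

min


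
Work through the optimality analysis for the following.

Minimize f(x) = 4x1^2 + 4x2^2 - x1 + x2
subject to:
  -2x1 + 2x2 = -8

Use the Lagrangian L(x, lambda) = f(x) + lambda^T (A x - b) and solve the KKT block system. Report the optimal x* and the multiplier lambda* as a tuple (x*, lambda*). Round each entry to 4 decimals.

Form the Lagrangian:
  L(x, lambda) = (1/2) x^T Q x + c^T x + lambda^T (A x - b)
Stationarity (grad_x L = 0): Q x + c + A^T lambda = 0.
Primal feasibility: A x = b.

This gives the KKT block system:
  [ Q   A^T ] [ x     ]   [-c ]
  [ A    0  ] [ lambda ] = [ b ]

Solving the linear system:
  x*      = (2, -2)
  lambda* = (7.5)
  f(x*)   = 28

x* = (2, -2), lambda* = (7.5)


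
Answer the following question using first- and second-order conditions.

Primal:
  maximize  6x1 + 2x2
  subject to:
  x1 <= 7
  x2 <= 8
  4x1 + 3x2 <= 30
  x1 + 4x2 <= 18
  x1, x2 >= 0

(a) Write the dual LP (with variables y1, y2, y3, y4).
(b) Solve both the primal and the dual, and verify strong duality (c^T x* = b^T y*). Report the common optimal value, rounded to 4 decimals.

The standard primal-dual pair for 'max c^T x s.t. A x <= b, x >= 0' is:
  Dual:  min b^T y  s.t.  A^T y >= c,  y >= 0.

So the dual LP is:
  minimize  7y1 + 8y2 + 30y3 + 18y4
  subject to:
    y1 + 4y3 + y4 >= 6
    y2 + 3y3 + 4y4 >= 2
    y1, y2, y3, y4 >= 0

Solving the primal: x* = (7, 0.6667).
  primal value c^T x* = 43.3333.
Solving the dual: y* = (3.3333, 0, 0.6667, 0).
  dual value b^T y* = 43.3333.
Strong duality: c^T x* = b^T y*. Confirmed.

43.3333


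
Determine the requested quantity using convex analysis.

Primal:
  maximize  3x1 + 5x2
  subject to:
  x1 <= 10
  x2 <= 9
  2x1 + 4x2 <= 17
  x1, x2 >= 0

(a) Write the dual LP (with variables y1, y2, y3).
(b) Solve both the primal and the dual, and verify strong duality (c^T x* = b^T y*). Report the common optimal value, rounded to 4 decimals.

The standard primal-dual pair for 'max c^T x s.t. A x <= b, x >= 0' is:
  Dual:  min b^T y  s.t.  A^T y >= c,  y >= 0.

So the dual LP is:
  minimize  10y1 + 9y2 + 17y3
  subject to:
    y1 + 2y3 >= 3
    y2 + 4y3 >= 5
    y1, y2, y3 >= 0

Solving the primal: x* = (8.5, 0).
  primal value c^T x* = 25.5.
Solving the dual: y* = (0, 0, 1.5).
  dual value b^T y* = 25.5.
Strong duality: c^T x* = b^T y*. Confirmed.

25.5


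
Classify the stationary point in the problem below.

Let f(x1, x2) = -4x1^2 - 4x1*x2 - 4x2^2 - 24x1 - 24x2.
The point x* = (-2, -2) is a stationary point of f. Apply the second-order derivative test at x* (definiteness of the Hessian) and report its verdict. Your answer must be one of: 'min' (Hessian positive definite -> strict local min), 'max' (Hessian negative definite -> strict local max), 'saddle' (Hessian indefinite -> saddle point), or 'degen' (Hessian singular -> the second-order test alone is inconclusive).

Compute the Hessian H = grad^2 f:
  H = [[-8, -4], [-4, -8]]
Verify stationarity: grad f(x*) = H x* + g = (0, 0).
Eigenvalues of H: -12, -4.
Both eigenvalues < 0, so H is negative definite -> x* is a strict local max.

max


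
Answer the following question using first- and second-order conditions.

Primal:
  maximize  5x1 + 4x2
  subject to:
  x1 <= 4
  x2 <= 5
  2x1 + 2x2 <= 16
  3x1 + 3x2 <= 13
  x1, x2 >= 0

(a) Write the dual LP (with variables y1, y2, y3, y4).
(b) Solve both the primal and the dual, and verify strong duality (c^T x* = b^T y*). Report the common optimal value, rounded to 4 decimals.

The standard primal-dual pair for 'max c^T x s.t. A x <= b, x >= 0' is:
  Dual:  min b^T y  s.t.  A^T y >= c,  y >= 0.

So the dual LP is:
  minimize  4y1 + 5y2 + 16y3 + 13y4
  subject to:
    y1 + 2y3 + 3y4 >= 5
    y2 + 2y3 + 3y4 >= 4
    y1, y2, y3, y4 >= 0

Solving the primal: x* = (4, 0.3333).
  primal value c^T x* = 21.3333.
Solving the dual: y* = (1, 0, 0, 1.3333).
  dual value b^T y* = 21.3333.
Strong duality: c^T x* = b^T y*. Confirmed.

21.3333


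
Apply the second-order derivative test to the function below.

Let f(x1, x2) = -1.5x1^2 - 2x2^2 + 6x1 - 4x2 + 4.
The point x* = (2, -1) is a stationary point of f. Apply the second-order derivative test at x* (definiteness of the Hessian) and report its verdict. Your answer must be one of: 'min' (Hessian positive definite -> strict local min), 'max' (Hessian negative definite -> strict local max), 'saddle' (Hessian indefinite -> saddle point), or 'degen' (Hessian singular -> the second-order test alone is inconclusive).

Compute the Hessian H = grad^2 f:
  H = [[-3, 0], [0, -4]]
Verify stationarity: grad f(x*) = H x* + g = (0, 0).
Eigenvalues of H: -4, -3.
Both eigenvalues < 0, so H is negative definite -> x* is a strict local max.

max


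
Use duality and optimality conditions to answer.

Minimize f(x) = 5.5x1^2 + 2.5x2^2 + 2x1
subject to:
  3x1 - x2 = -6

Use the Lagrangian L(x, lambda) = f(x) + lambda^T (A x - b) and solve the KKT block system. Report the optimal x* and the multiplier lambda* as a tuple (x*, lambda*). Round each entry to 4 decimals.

Form the Lagrangian:
  L(x, lambda) = (1/2) x^T Q x + c^T x + lambda^T (A x - b)
Stationarity (grad_x L = 0): Q x + c + A^T lambda = 0.
Primal feasibility: A x = b.

This gives the KKT block system:
  [ Q   A^T ] [ x     ]   [-c ]
  [ A    0  ] [ lambda ] = [ b ]

Solving the linear system:
  x*      = (-1.6429, 1.0714)
  lambda* = (5.3571)
  f(x*)   = 14.4286

x* = (-1.6429, 1.0714), lambda* = (5.3571)


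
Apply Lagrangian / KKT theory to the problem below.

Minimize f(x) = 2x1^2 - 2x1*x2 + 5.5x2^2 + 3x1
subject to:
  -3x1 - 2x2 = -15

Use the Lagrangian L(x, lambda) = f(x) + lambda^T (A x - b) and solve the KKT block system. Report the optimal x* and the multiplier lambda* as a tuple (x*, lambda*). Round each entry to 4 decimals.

Form the Lagrangian:
  L(x, lambda) = (1/2) x^T Q x + c^T x + lambda^T (A x - b)
Stationarity (grad_x L = 0): Q x + c + A^T lambda = 0.
Primal feasibility: A x = b.

This gives the KKT block system:
  [ Q   A^T ] [ x     ]   [-c ]
  [ A    0  ] [ lambda ] = [ b ]

Solving the linear system:
  x*      = (3.9065, 1.6403)
  lambda* = (5.1151)
  f(x*)   = 44.223

x* = (3.9065, 1.6403), lambda* = (5.1151)


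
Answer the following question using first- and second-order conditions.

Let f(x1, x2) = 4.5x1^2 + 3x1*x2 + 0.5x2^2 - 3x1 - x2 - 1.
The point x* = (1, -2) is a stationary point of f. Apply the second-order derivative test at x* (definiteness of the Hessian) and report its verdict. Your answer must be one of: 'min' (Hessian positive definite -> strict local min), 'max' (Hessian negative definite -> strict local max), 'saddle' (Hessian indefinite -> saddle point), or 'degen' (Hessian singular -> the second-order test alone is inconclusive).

Compute the Hessian H = grad^2 f:
  H = [[9, 3], [3, 1]]
Verify stationarity: grad f(x*) = H x* + g = (0, 0).
Eigenvalues of H: 0, 10.
H has a zero eigenvalue (singular; positive semidefinite but not definite), so H is neither positive definite, negative definite, nor indefinite. The second-order test alone is inconclusive -> degen.
(Indeed, f is constant along the null direction of H through x*, so x* is not a strict local extremum.)

degen


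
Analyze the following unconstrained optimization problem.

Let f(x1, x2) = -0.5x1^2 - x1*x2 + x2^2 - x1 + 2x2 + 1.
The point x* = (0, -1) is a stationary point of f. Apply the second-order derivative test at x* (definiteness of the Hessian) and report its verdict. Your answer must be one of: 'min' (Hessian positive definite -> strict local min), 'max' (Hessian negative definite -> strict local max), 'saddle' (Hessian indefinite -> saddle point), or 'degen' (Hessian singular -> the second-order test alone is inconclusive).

Compute the Hessian H = grad^2 f:
  H = [[-1, -1], [-1, 2]]
Verify stationarity: grad f(x*) = H x* + g = (0, 0).
Eigenvalues of H: -1.3028, 2.3028.
Eigenvalues have mixed signs, so H is indefinite -> x* is a saddle point.

saddle


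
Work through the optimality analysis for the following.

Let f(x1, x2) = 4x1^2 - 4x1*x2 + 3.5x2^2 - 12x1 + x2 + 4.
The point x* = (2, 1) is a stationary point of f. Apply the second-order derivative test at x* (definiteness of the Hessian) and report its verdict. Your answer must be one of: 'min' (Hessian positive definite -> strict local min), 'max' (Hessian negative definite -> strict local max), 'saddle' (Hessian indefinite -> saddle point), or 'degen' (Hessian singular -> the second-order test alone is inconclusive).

Compute the Hessian H = grad^2 f:
  H = [[8, -4], [-4, 7]]
Verify stationarity: grad f(x*) = H x* + g = (0, 0).
Eigenvalues of H: 3.4689, 11.5311.
Both eigenvalues > 0, so H is positive definite -> x* is a strict local min.

min


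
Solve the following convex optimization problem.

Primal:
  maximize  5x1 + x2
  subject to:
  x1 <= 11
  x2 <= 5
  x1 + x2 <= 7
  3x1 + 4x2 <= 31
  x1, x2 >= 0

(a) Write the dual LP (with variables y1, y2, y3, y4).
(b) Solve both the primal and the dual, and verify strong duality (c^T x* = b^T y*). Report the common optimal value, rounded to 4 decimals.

The standard primal-dual pair for 'max c^T x s.t. A x <= b, x >= 0' is:
  Dual:  min b^T y  s.t.  A^T y >= c,  y >= 0.

So the dual LP is:
  minimize  11y1 + 5y2 + 7y3 + 31y4
  subject to:
    y1 + y3 + 3y4 >= 5
    y2 + y3 + 4y4 >= 1
    y1, y2, y3, y4 >= 0

Solving the primal: x* = (7, 0).
  primal value c^T x* = 35.
Solving the dual: y* = (0, 0, 5, 0).
  dual value b^T y* = 35.
Strong duality: c^T x* = b^T y*. Confirmed.

35


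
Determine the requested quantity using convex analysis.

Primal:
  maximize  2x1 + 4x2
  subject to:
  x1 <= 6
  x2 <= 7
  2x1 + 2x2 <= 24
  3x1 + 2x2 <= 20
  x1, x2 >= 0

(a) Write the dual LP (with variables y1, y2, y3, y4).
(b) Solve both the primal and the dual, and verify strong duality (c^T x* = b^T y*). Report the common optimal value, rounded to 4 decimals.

The standard primal-dual pair for 'max c^T x s.t. A x <= b, x >= 0' is:
  Dual:  min b^T y  s.t.  A^T y >= c,  y >= 0.

So the dual LP is:
  minimize  6y1 + 7y2 + 24y3 + 20y4
  subject to:
    y1 + 2y3 + 3y4 >= 2
    y2 + 2y3 + 2y4 >= 4
    y1, y2, y3, y4 >= 0

Solving the primal: x* = (2, 7).
  primal value c^T x* = 32.
Solving the dual: y* = (0, 2.6667, 0, 0.6667).
  dual value b^T y* = 32.
Strong duality: c^T x* = b^T y*. Confirmed.

32


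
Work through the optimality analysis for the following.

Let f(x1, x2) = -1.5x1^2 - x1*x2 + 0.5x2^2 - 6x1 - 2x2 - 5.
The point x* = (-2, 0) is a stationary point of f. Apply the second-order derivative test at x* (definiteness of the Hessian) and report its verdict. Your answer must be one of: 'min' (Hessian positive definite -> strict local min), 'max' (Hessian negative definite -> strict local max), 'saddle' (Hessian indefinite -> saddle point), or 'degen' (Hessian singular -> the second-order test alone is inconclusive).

Compute the Hessian H = grad^2 f:
  H = [[-3, -1], [-1, 1]]
Verify stationarity: grad f(x*) = H x* + g = (0, 0).
Eigenvalues of H: -3.2361, 1.2361.
Eigenvalues have mixed signs, so H is indefinite -> x* is a saddle point.

saddle


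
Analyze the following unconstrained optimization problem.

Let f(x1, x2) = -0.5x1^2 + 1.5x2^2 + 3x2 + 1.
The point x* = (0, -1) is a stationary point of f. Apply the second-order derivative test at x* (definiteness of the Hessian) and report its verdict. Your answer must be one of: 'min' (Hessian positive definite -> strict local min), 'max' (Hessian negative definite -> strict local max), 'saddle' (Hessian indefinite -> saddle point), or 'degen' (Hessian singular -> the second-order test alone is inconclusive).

Compute the Hessian H = grad^2 f:
  H = [[-1, 0], [0, 3]]
Verify stationarity: grad f(x*) = H x* + g = (0, 0).
Eigenvalues of H: -1, 3.
Eigenvalues have mixed signs, so H is indefinite -> x* is a saddle point.

saddle


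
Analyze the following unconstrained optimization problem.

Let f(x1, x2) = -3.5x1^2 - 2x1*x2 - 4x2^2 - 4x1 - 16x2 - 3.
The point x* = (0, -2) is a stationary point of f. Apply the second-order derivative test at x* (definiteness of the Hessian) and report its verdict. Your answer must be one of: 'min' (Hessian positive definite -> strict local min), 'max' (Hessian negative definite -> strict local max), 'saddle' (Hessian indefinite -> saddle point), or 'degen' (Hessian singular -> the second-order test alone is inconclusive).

Compute the Hessian H = grad^2 f:
  H = [[-7, -2], [-2, -8]]
Verify stationarity: grad f(x*) = H x* + g = (0, 0).
Eigenvalues of H: -9.5616, -5.4384.
Both eigenvalues < 0, so H is negative definite -> x* is a strict local max.

max


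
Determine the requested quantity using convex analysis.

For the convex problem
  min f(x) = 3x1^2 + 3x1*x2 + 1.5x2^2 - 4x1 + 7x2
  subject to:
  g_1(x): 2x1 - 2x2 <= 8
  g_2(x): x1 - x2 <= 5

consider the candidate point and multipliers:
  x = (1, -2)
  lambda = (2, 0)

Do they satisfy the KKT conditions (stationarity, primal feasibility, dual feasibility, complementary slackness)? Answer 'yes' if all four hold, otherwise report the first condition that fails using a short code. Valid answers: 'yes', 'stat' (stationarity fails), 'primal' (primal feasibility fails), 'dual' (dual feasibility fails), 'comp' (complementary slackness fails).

Gradient of f: grad f(x) = Q x + c = (-4, 4)
Constraint values g_i(x) = a_i^T x - b_i:
  g_1((1, -2)) = -2
  g_2((1, -2)) = -2
Stationarity residual: grad f(x) + sum_i lambda_i a_i = (0, 0)
  -> stationarity OK
Primal feasibility (all g_i <= 0): OK
Dual feasibility (all lambda_i >= 0): OK
Complementary slackness (lambda_i * g_i(x) = 0 for all i): FAILS

Verdict: the first failing condition is complementary_slackness -> comp.

comp


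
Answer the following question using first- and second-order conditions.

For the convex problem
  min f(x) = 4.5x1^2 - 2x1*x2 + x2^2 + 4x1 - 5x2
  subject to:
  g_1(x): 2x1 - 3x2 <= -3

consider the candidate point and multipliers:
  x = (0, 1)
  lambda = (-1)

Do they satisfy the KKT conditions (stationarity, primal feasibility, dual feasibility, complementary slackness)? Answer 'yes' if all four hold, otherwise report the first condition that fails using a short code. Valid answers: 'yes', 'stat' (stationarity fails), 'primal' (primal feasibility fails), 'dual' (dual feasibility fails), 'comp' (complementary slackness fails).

Gradient of f: grad f(x) = Q x + c = (2, -3)
Constraint values g_i(x) = a_i^T x - b_i:
  g_1((0, 1)) = 0
Stationarity residual: grad f(x) + sum_i lambda_i a_i = (0, 0)
  -> stationarity OK
Primal feasibility (all g_i <= 0): OK
Dual feasibility (all lambda_i >= 0): FAILS
Complementary slackness (lambda_i * g_i(x) = 0 for all i): OK

Verdict: the first failing condition is dual_feasibility -> dual.

dual


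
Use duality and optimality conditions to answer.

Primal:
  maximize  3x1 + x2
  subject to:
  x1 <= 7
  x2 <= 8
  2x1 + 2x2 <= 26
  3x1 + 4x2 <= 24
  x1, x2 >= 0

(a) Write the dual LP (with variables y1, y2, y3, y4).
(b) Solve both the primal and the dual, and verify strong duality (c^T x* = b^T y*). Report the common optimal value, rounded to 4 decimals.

The standard primal-dual pair for 'max c^T x s.t. A x <= b, x >= 0' is:
  Dual:  min b^T y  s.t.  A^T y >= c,  y >= 0.

So the dual LP is:
  minimize  7y1 + 8y2 + 26y3 + 24y4
  subject to:
    y1 + 2y3 + 3y4 >= 3
    y2 + 2y3 + 4y4 >= 1
    y1, y2, y3, y4 >= 0

Solving the primal: x* = (7, 0.75).
  primal value c^T x* = 21.75.
Solving the dual: y* = (2.25, 0, 0, 0.25).
  dual value b^T y* = 21.75.
Strong duality: c^T x* = b^T y*. Confirmed.

21.75


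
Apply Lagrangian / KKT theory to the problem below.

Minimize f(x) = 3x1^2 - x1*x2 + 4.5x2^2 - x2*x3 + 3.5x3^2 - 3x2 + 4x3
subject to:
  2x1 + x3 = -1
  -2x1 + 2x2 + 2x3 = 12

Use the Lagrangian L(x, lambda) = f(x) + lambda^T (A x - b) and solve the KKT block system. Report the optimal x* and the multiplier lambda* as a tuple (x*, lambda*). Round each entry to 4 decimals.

Form the Lagrangian:
  L(x, lambda) = (1/2) x^T Q x + c^T x + lambda^T (A x - b)
Stationarity (grad_x L = 0): Q x + c + A^T lambda = 0.
Primal feasibility: A x = b.

This gives the KKT block system:
  [ Q   A^T ] [ x     ]   [-c ]
  [ A    0  ] [ lambda ] = [ b ]

Solving the linear system:
  x*      = (-1.6198, 2.1405, 2.2397)
  lambda* = (-1.8926, -7.8223)
  f(x*)   = 47.2562

x* = (-1.6198, 2.1405, 2.2397), lambda* = (-1.8926, -7.8223)


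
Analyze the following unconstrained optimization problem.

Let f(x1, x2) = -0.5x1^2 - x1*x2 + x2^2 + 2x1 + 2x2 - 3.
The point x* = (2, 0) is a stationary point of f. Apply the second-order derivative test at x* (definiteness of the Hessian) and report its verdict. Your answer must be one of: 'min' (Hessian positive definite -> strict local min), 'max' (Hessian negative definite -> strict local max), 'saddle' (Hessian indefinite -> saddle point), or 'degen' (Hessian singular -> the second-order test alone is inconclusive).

Compute the Hessian H = grad^2 f:
  H = [[-1, -1], [-1, 2]]
Verify stationarity: grad f(x*) = H x* + g = (0, 0).
Eigenvalues of H: -1.3028, 2.3028.
Eigenvalues have mixed signs, so H is indefinite -> x* is a saddle point.

saddle


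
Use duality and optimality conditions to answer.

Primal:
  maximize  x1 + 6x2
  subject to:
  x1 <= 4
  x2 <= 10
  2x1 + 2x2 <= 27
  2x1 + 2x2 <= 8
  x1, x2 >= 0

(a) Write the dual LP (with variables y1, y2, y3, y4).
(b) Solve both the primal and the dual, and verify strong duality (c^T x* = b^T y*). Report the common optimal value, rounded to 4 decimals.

The standard primal-dual pair for 'max c^T x s.t. A x <= b, x >= 0' is:
  Dual:  min b^T y  s.t.  A^T y >= c,  y >= 0.

So the dual LP is:
  minimize  4y1 + 10y2 + 27y3 + 8y4
  subject to:
    y1 + 2y3 + 2y4 >= 1
    y2 + 2y3 + 2y4 >= 6
    y1, y2, y3, y4 >= 0

Solving the primal: x* = (0, 4).
  primal value c^T x* = 24.
Solving the dual: y* = (0, 0, 0, 3).
  dual value b^T y* = 24.
Strong duality: c^T x* = b^T y*. Confirmed.

24


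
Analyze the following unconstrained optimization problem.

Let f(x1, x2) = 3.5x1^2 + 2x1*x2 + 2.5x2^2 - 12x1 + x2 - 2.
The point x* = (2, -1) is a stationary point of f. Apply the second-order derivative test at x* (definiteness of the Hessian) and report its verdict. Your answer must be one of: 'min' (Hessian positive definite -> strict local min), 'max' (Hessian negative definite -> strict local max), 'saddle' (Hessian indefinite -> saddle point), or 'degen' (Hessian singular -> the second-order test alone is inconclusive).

Compute the Hessian H = grad^2 f:
  H = [[7, 2], [2, 5]]
Verify stationarity: grad f(x*) = H x* + g = (0, 0).
Eigenvalues of H: 3.7639, 8.2361.
Both eigenvalues > 0, so H is positive definite -> x* is a strict local min.

min


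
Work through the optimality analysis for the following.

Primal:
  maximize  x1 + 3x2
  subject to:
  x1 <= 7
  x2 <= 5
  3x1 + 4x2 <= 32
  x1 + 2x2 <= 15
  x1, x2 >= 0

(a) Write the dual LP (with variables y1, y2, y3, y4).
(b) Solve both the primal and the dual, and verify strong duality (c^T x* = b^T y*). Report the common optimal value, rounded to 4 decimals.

The standard primal-dual pair for 'max c^T x s.t. A x <= b, x >= 0' is:
  Dual:  min b^T y  s.t.  A^T y >= c,  y >= 0.

So the dual LP is:
  minimize  7y1 + 5y2 + 32y3 + 15y4
  subject to:
    y1 + 3y3 + y4 >= 1
    y2 + 4y3 + 2y4 >= 3
    y1, y2, y3, y4 >= 0

Solving the primal: x* = (4, 5).
  primal value c^T x* = 19.
Solving the dual: y* = (0, 1.6667, 0.3333, 0).
  dual value b^T y* = 19.
Strong duality: c^T x* = b^T y*. Confirmed.

19


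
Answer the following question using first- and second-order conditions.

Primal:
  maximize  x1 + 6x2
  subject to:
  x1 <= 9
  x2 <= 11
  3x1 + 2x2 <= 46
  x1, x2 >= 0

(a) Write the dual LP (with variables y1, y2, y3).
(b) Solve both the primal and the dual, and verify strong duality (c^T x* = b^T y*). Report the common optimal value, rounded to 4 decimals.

The standard primal-dual pair for 'max c^T x s.t. A x <= b, x >= 0' is:
  Dual:  min b^T y  s.t.  A^T y >= c,  y >= 0.

So the dual LP is:
  minimize  9y1 + 11y2 + 46y3
  subject to:
    y1 + 3y3 >= 1
    y2 + 2y3 >= 6
    y1, y2, y3 >= 0

Solving the primal: x* = (8, 11).
  primal value c^T x* = 74.
Solving the dual: y* = (0, 5.3333, 0.3333).
  dual value b^T y* = 74.
Strong duality: c^T x* = b^T y*. Confirmed.

74
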